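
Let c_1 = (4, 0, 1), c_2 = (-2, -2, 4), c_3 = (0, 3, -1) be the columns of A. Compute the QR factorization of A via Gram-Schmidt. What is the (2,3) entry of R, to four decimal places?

e_1 = c_1/‖c_1‖ = (4, 0, 1)/4.1231 = (0.9701, 0.0000, 0.2425).
r_{12} = e_1·c_2 = -0.9701.
u_2 = c_2 + 0.9701·e_1 = (-1.0588, -2.0000, 4.2353).
‖u_2‖ = 4.8020, so e_2 = (-0.2205, -0.4165, 0.8820).
r_{23} = e_2·c_3 = -2.1315.

r_{23} = -2.1315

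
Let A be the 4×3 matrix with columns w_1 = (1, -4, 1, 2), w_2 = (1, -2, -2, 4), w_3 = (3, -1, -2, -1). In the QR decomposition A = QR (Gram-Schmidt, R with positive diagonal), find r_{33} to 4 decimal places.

r_{33} = 3.7417

w_1 = (1, -4, 1, 2); ‖w_1‖ = 4.6904, so q_1 = (0.2132, -0.8528, 0.2132, 0.4264).
q_1·w_2 = 0.2132·1 + (-0.8528)·(-2) + 0.2132·(-2) + 0.4264·4 = 3.1980.
u_2 = w_2 − 3.1980·q_1 = (0.3182, 0.7273, -2.6818, 2.6364).
‖u_2‖ = 3.8435, so q_2 = (0.0828, 0.1892, -0.6977, 0.6859).
q_1·w_3 = 0.2132·3 + (-0.8528)·(-1) + 0.2132·(-2) + 0.4264·(-1) = 0.6396; q_2·w_3 = 0.0828·3 + 0.1892·(-1) + (-0.6977)·(-2) + 0.6859·(-1) = 0.7687.
u_3 = w_3 − 0.6396·q_1 − 0.7687·q_2 = (2.8000, -0.6000, -1.6000, -1.8000).
r_{33} = ‖u_3‖ = 3.7417.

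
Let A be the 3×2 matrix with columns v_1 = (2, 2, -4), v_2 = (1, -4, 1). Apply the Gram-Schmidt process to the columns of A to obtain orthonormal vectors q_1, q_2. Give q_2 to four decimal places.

q_1 = v_1/‖v_1‖ = (2, 2, -4)/4.8990 = (0.4082, 0.4082, -0.8165).
r_{12} = q_1·v_2 = -2.0412.
u_2 = v_2 + 2.0412·q_1 = (1.8333, -3.1667, -0.6667).
‖u_2‖ = 3.7193, so q_2 = (0.4929, -0.8514, -0.1792).

q_2 = (0.4929, -0.8514, -0.1792)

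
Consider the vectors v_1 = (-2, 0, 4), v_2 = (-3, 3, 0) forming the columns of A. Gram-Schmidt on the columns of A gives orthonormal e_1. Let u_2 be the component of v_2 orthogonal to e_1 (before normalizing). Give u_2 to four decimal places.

u_2 = (-2.4000, 3.0000, -1.2000)

e_1 = v_1/‖v_1‖ = (-2, 0, 4)/4.4721 = (-0.4472, 0.0000, 0.8944).
r_{12} = e_1·v_2 = 1.3416.
u_2 = v_2 − 1.3416·e_1 = (-2.4000, 3.0000, -1.2000).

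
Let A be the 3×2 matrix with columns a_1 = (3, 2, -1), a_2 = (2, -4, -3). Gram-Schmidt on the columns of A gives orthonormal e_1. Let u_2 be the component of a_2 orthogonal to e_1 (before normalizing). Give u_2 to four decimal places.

u_2 = (1.7857, -4.1429, -2.9286)

a_1 = (3, 2, -1); ‖a_1‖ = 3.7417, so e_1 = (0.8018, 0.5345, -0.2673).
e_1·a_2 = 0.8018·2 + 0.5345·(-4) + (-0.2673)·(-3) = 0.2673.
u_2 = a_2 − 0.2673·e_1 = (1.7857, -4.1429, -2.9286).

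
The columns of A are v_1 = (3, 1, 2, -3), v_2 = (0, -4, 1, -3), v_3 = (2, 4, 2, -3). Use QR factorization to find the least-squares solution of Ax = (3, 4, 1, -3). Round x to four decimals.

x = (0.5413, -0.2645, 0.5826)

e_1 = v_1/‖v_1‖ = (3, 1, 2, -3)/4.7958 = (0.6255, 0.2085, 0.4170, -0.6255).
r_{12} = e_1·v_2 = 1.4596.
u_2 = v_2 − 1.4596·e_1 = (-0.9130, -4.3043, 0.3913, -2.0870).
‖u_2‖ = 4.8856, so e_2 = (-0.1869, -0.8810, 0.0801, -0.4272).
r_{13} = e_1·v_3 = 4.7958; r_{23} = e_2·v_3 = -2.4562.
u_3 = v_3 − 4.7958·e_1 + 2.4562·e_2 = (-1.4590, 0.8361, 0.1967, -1.0492).
‖u_3‖ = 1.9918, so e_3 = (-0.7325, 0.4198, 0.0988, -0.5268).
Qᵀb = (5.0043, -2.7231, 1.1605).
Back-substitute: x_3 = 1.1605/1.9918 = 0.5826.
x_2 = (-2.7231 + 2.4562·0.5826)/4.8856 = -0.2645.
x_1 = (5.0043 − 1.4596·(-0.2645) − 4.7958·0.5826)/4.7958 = 0.5413.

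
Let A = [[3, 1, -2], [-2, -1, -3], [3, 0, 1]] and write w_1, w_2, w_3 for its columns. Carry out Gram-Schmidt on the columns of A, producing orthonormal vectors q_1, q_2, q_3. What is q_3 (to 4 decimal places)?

w_1 = (3, -2, 3); ‖w_1‖ = 4.6904, so q_1 = (0.6396, -0.4264, 0.6396).
q_1·w_2 = 0.6396·1 + (-0.4264)·(-1) + 0.6396·0 = 1.0660.
u_2 = w_2 − 1.0660·q_1 = (0.3182, -0.5455, -0.6818).
‖u_2‖ = 0.9293, so q_2 = (0.3424, -0.5869, -0.7337).
q_1·w_3 = 0.6396·(-2) + (-0.4264)·(-3) + 0.6396·1 = 0.6396; q_2·w_3 = 0.3424·(-2) + (-0.5869)·(-3) + (-0.7337)·1 = 0.3424.
u_3 = w_3 − 0.6396·q_1 − 0.3424·q_2 = (-2.5263, -2.5263, 0.8421).
‖u_3‖ = 3.6707, so q_3 = (-0.6882, -0.6882, 0.2294).

q_3 = (-0.6882, -0.6882, 0.2294)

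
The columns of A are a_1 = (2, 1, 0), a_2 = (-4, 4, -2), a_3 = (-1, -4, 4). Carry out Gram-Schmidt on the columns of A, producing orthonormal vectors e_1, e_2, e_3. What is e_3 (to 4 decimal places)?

a_1 = (2, 1, 0); ‖a_1‖ = 2.2361, so e_1 = (0.8944, 0.4472, 0.0000).
e_1·a_2 = 0.8944·(-4) + 0.4472·4 + 0.0000·(-2) = -1.7889.
u_2 = a_2 + 1.7889·e_1 = (-2.4000, 4.8000, -2.0000).
‖u_2‖ = 5.7271, so e_2 = (-0.4191, 0.8381, -0.3492).
e_1·a_3 = 0.8944·(-1) + 0.4472·(-4) + 0.0000·4 = -2.6833; e_2·a_3 = (-0.4191)·(-1) + 0.8381·(-4) + (-0.3492)·4 = -4.3303.
u_3 = a_3 + 2.6833·e_1 + 4.3303·e_2 = (-0.4146, 0.8293, 2.4878).
‖u_3‖ = 2.6550, so e_3 = (-0.1562, 0.3123, 0.9370).

e_3 = (-0.1562, 0.3123, 0.9370)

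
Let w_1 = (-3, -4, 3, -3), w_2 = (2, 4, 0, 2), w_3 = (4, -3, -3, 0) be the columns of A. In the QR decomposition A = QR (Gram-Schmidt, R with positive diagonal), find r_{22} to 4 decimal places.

r_{22} = 2.4015

e_1 = w_1/‖w_1‖ = (-3, -4, 3, -3)/6.5574 = (-0.4575, -0.6100, 0.4575, -0.4575).
r_{12} = e_1·w_2 = -4.2700.
u_2 = w_2 + 4.2700·e_1 = (0.0465, 1.3953, 1.9535, 0.0465).
r_{22} = ‖u_2‖ = 2.4015.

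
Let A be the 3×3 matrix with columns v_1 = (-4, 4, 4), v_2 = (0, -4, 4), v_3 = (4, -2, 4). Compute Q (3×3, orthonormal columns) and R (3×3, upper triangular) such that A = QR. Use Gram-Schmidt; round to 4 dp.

Q = [[-0.5774, 0.0000, 0.8165], [0.5774, -0.7071, 0.4082], [0.5774, 0.7071, 0.4082]], R = [[6.9282, 0.0000, -1.1547], [0.0000, 5.6569, 4.2426], [0.0000, 0.0000, 4.0825]]

q_1 = v_1/‖v_1‖ = (-4, 4, 4)/6.9282 = (-0.5774, 0.5774, 0.5774).
r_{12} = q_1·v_2 = 0.0000.
u_2 = v_2 + 0.0000·q_1 = (0.0000, -4.0000, 4.0000).
‖u_2‖ = 5.6569, so q_2 = (0.0000, -0.7071, 0.7071).
r_{13} = q_1·v_3 = -1.1547; r_{23} = q_2·v_3 = 4.2426.
u_3 = v_3 + 1.1547·q_1 − 4.2426·q_2 = (3.3333, 1.6667, 1.6667).
‖u_3‖ = 4.0825, so q_3 = (0.8165, 0.4082, 0.4082).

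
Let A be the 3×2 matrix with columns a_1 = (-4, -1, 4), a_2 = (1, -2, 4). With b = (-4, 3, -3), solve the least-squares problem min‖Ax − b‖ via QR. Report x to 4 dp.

x = (0.6620, -1.4889)

a_1 = (-4, -1, 4); ‖a_1‖ = 5.7446, so q_1 = (-0.6963, -0.1741, 0.6963).
q_1·a_2 = (-0.6963)·1 + (-0.1741)·(-2) + 0.6963·4 = 2.4371.
u_2 = a_2 − 2.4371·q_1 = (2.6970, -1.5758, 2.3030).
‖u_2‖ = 3.8808, so q_2 = (0.6950, -0.4060, 0.5934).
Qᵀb = (0.1741, -5.7783).
Back-substitute: x_2 = -5.7783/3.8808 = -1.4889.
x_1 = (0.1741 − 2.4371·(-1.4889))/5.7446 = 0.6620.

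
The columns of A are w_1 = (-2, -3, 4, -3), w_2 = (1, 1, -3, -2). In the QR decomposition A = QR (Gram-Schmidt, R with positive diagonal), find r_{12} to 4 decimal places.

w_1 = (-2, -3, 4, -3); ‖w_1‖ = 6.1644, so e_1 = (-0.3244, -0.4867, 0.6489, -0.4867).
r_{12} = e_1·w_2 = -1.7844.

r_{12} = -1.7844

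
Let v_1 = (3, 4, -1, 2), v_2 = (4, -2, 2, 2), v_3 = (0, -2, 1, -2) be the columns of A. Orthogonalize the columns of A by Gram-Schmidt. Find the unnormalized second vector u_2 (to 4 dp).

u_2 = (3.4000, -2.8000, 2.2000, 1.6000)

v_1 = (3, 4, -1, 2); ‖v_1‖ = 5.4772, so q_1 = (0.5477, 0.7303, -0.1826, 0.3651).
q_1·v_2 = 0.5477·4 + 0.7303·(-2) + (-0.1826)·2 + 0.3651·2 = 1.0954.
u_2 = v_2 − 1.0954·q_1 = (3.4000, -2.8000, 2.2000, 1.6000).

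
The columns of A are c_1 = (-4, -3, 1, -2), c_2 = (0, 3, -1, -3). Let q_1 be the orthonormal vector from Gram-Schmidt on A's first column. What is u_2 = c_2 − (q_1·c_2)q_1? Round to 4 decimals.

c_1 = (-4, -3, 1, -2); ‖c_1‖ = 5.4772, so q_1 = (-0.7303, -0.5477, 0.1826, -0.3651).
q_1·c_2 = (-0.7303)·0 + (-0.5477)·3 + 0.1826·(-1) + (-0.3651)·(-3) = -0.7303.
u_2 = c_2 + 0.7303·q_1 = (-0.5333, 2.6000, -0.8667, -3.2667).

u_2 = (-0.5333, 2.6000, -0.8667, -3.2667)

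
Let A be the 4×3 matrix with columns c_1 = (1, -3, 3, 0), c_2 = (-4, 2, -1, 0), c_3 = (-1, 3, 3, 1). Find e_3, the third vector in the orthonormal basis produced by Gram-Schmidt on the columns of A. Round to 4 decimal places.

c_1 = (1, -3, 3, 0); ‖c_1‖ = 4.3589, so e_1 = (0.2294, -0.6882, 0.6882, 0.0000).
e_1·c_2 = 0.2294·(-4) + (-0.6882)·2 + 0.6882·(-1) + 0.0000·0 = -2.9824.
u_2 = c_2 + 2.9824·e_1 = (-3.3158, -0.0526, 1.0526, 0.0000).
‖u_2‖ = 3.4793, so e_2 = (-0.9530, -0.0151, 0.3025, 0.0000).
e_1·c_3 = 0.2294·(-1) + (-0.6882)·3 + 0.6882·3 + 0.0000·1 = -0.2294; e_2·c_3 = (-0.9530)·(-1) + (-0.0151)·3 + 0.3025·3 + 0.0000·1 = 1.8153.
u_3 = c_3 + 0.2294·e_1 − 1.8153·e_2 = (0.7826, 2.8696, 2.6087, 1.0000).
‖u_3‖ = 4.0807, so e_3 = (0.1918, 0.7032, 0.6393, 0.2451).

e_3 = (0.1918, 0.7032, 0.6393, 0.2451)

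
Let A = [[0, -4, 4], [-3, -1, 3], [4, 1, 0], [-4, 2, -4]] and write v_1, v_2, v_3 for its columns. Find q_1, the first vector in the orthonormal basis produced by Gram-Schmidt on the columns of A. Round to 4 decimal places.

q_1 = (0.0000, -0.4685, 0.6247, -0.6247)

v_1 = (0, -3, 4, -4); ‖v_1‖ = 6.4031, so q_1 = (0.0000, -0.4685, 0.6247, -0.6247).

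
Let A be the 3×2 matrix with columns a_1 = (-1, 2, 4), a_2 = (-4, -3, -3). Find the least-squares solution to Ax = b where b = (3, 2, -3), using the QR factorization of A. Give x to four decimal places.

x = (-0.9653, -0.6622)

q_1 = a_1/‖a_1‖ = (-1, 2, 4)/4.5826 = (-0.2182, 0.4364, 0.8729).
r_{12} = q_1·a_2 = -3.0551.
u_2 = a_2 + 3.0551·q_1 = (-4.6667, -1.6667, -0.3333).
‖u_2‖ = 4.9666, so q_2 = (-0.9396, -0.3356, -0.0671).
Qᵀb = (-2.4004, -3.2887).
Back-substitute: x_2 = -3.2887/4.9666 = -0.6622.
x_1 = (-2.4004 + 3.0551·(-0.6622))/4.5826 = -0.9653.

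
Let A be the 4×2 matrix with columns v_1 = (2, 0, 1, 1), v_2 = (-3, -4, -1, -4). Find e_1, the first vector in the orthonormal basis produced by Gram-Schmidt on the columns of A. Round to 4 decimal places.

e_1 = (0.8165, 0.0000, 0.4082, 0.4082)

v_1 = (2, 0, 1, 1); ‖v_1‖ = 2.4495, so e_1 = (0.8165, 0.0000, 0.4082, 0.4082).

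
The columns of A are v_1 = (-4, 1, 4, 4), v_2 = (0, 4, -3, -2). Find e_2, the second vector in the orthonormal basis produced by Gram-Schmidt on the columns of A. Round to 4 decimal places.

e_1 = v_1/‖v_1‖ = (-4, 1, 4, 4)/7.0000 = (-0.5714, 0.1429, 0.5714, 0.5714).
r_{12} = e_1·v_2 = -2.2857.
u_2 = v_2 + 2.2857·e_1 = (-1.3061, 4.3265, -1.6939, -0.6939).
‖u_2‖ = 4.8760, so e_2 = (-0.2679, 0.8873, -0.3474, -0.1423).

e_2 = (-0.2679, 0.8873, -0.3474, -0.1423)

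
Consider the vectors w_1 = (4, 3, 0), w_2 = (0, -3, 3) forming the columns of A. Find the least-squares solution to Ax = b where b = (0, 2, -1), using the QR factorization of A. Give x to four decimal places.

q_1 = w_1/‖w_1‖ = (4, 3, 0)/5.0000 = (0.8000, 0.6000, 0.0000).
r_{12} = q_1·w_2 = -1.8000.
u_2 = w_2 + 1.8000·q_1 = (1.4400, -1.9200, 3.0000).
‖u_2‖ = 3.8419, so q_2 = (0.3748, -0.4998, 0.7809).
Qᵀb = (1.2000, -1.7804).
Back-substitute: x_2 = -1.7804/3.8419 = -0.4634.
x_1 = (1.2000 + 1.8000·(-0.4634))/5.0000 = 0.0732.

x = (0.0732, -0.4634)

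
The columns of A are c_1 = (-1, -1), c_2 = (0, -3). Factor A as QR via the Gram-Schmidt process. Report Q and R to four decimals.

Q = [[-0.7071, 0.7071], [-0.7071, -0.7071]], R = [[1.4142, 2.1213], [0.0000, 2.1213]]

q_1 = c_1/‖c_1‖ = (-1, -1)/1.4142 = (-0.7071, -0.7071).
r_{12} = q_1·c_2 = 2.1213.
u_2 = c_2 − 2.1213·q_1 = (1.5000, -1.5000).
‖u_2‖ = 2.1213, so q_2 = (0.7071, -0.7071).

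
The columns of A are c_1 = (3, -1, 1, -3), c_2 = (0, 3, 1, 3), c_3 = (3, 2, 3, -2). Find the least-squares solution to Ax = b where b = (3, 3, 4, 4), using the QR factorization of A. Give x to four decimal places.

c_1 = (3, -1, 1, -3); ‖c_1‖ = 4.4721, so e_1 = (0.6708, -0.2236, 0.2236, -0.6708).
e_1·c_2 = 0.6708·0 + (-0.2236)·3 + 0.2236·1 + (-0.6708)·3 = -2.4597.
u_2 = c_2 + 2.4597·e_1 = (1.6500, 2.4500, 1.5500, 1.3500).
‖u_2‖ = 3.5986, so e_2 = (0.4585, 0.6808, 0.4307, 0.3751).
e_1·c_3 = 0.6708·3 + (-0.2236)·2 + 0.2236·3 + (-0.6708)·(-2) = 3.5777; e_2·c_3 = 0.4585·3 + 0.6808·2 + 0.4307·3 + 0.3751·(-2) = 3.2790.
u_3 = c_3 − 3.5777·e_1 − 3.2790·e_2 = (-0.9035, 0.5676, 0.7876, -0.8301).
‖u_3‖ = 1.5646, so e_3 = (-0.5775, 0.3628, 0.5034, -0.5306).
Qᵀb = (-0.4472, 6.6415, -0.7527).
Back-substitute: x_3 = -0.7527/1.5646 = -0.4811.
x_2 = (6.6415 − 3.2790·(-0.4811))/3.5986 = 2.2839.
x_1 = (-0.4472 + 2.4597·2.2839 − 3.5777·(-0.4811))/4.4721 = 1.5410.

x = (1.5410, 2.2839, -0.4811)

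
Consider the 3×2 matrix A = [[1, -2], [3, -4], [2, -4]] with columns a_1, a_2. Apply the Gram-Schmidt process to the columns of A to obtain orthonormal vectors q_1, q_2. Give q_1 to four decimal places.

a_1 = (1, 3, 2); ‖a_1‖ = 3.7417, so q_1 = (0.2673, 0.8018, 0.5345).

q_1 = (0.2673, 0.8018, 0.5345)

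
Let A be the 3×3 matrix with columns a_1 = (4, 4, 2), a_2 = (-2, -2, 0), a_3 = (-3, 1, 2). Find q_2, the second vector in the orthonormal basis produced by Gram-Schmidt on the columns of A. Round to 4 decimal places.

a_1 = (4, 4, 2); ‖a_1‖ = 6.0000, so q_1 = (0.6667, 0.6667, 0.3333).
q_1·a_2 = 0.6667·(-2) + 0.6667·(-2) + 0.3333·0 = -2.6667.
u_2 = a_2 + 2.6667·q_1 = (-0.2222, -0.2222, 0.8889).
‖u_2‖ = 0.9428, so q_2 = (-0.2357, -0.2357, 0.9428).

q_2 = (-0.2357, -0.2357, 0.9428)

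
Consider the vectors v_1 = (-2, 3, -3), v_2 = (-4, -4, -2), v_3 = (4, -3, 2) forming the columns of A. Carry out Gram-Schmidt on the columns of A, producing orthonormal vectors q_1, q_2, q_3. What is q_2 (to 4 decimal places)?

q_1 = v_1/‖v_1‖ = (-2, 3, -3)/4.6904 = (-0.4264, 0.6396, -0.6396).
r_{12} = q_1·v_2 = 0.4264.
u_2 = v_2 − 0.4264·q_1 = (-3.8182, -4.2727, -1.7273).
‖u_2‖ = 5.9848, so q_2 = (-0.6380, -0.7139, -0.2886).

q_2 = (-0.6380, -0.7139, -0.2886)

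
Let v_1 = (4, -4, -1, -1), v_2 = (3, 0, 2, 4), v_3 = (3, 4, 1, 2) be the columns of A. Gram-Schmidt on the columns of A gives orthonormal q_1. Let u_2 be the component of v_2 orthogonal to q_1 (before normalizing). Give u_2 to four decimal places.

v_1 = (4, -4, -1, -1); ‖v_1‖ = 5.8310, so q_1 = (0.6860, -0.6860, -0.1715, -0.1715).
q_1·v_2 = 0.6860·3 + (-0.6860)·0 + (-0.1715)·2 + (-0.1715)·4 = 1.0290.
u_2 = v_2 − 1.0290·q_1 = (2.2941, 0.7059, 2.1765, 4.1765).

u_2 = (2.2941, 0.7059, 2.1765, 4.1765)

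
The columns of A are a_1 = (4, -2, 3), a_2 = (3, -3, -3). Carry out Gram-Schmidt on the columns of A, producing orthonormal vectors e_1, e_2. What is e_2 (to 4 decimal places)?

a_1 = (4, -2, 3); ‖a_1‖ = 5.3852, so e_1 = (0.7428, -0.3714, 0.5571).
e_1·a_2 = 0.7428·3 + (-0.3714)·(-3) + 0.5571·(-3) = 1.6713.
u_2 = a_2 − 1.6713·e_1 = (1.7586, -2.3793, -3.9310).
‖u_2‖ = 4.9201, so e_2 = (0.3574, -0.4836, -0.7990).

e_2 = (0.3574, -0.4836, -0.7990)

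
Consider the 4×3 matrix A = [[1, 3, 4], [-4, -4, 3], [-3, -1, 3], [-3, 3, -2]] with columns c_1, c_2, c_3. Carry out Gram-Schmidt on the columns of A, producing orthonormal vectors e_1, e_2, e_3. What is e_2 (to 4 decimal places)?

e_1 = c_1/‖c_1‖ = (1, -4, -3, -3)/5.9161 = (0.1690, -0.6761, -0.5071, -0.5071).
r_{12} = e_1·c_2 = 2.1974.
u_2 = c_2 − 2.1974·e_1 = (2.6286, -2.5143, 0.1143, 4.1143).
‖u_2‖ = 5.4929, so e_2 = (0.4785, -0.4577, 0.0208, 0.7490).

e_2 = (0.4785, -0.4577, 0.0208, 0.7490)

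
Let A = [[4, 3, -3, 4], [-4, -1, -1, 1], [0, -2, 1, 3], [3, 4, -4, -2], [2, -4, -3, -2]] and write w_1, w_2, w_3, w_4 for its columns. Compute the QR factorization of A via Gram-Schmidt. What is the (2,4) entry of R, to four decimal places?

r_{24} = 0.6748

w_1 = (4, -4, 0, 3, 2); ‖w_1‖ = 6.7082, so q_1 = (0.5963, -0.5963, 0.0000, 0.4472, 0.2981).
q_1·w_2 = 0.5963·3 + (-0.5963)·(-1) + 0.0000·(-2) + 0.4472·4 + 0.2981·(-4) = 2.9814.
u_2 = w_2 − 2.9814·q_1 = (1.2222, 0.7778, -2.0000, 2.6667, -4.8889).
‖u_2‖ = 6.0919, so q_2 = (0.2006, 0.1277, -0.3283, 0.4377, -0.8025).
r_{24} = q_2·w_4 = 0.6748.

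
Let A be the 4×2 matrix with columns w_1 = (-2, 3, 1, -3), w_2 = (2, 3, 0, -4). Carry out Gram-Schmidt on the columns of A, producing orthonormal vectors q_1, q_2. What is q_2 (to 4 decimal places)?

w_1 = (-2, 3, 1, -3); ‖w_1‖ = 4.7958, so q_1 = (-0.4170, 0.6255, 0.2085, -0.6255).
q_1·w_2 = (-0.4170)·2 + 0.6255·3 + 0.2085·0 + (-0.6255)·(-4) = 3.5447.
u_2 = w_2 − 3.5447·q_1 = (3.4783, 0.7826, -0.7391, -1.7826).
‖u_2‖ = 4.0540, so q_2 = (0.8580, 0.1930, -0.1823, -0.4397).

q_2 = (0.8580, 0.1930, -0.1823, -0.4397)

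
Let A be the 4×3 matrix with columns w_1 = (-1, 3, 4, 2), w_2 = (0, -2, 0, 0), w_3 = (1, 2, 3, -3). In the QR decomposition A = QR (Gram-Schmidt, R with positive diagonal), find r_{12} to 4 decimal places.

r_{12} = -1.0954

w_1 = (-1, 3, 4, 2); ‖w_1‖ = 5.4772, so q_1 = (-0.1826, 0.5477, 0.7303, 0.3651).
r_{12} = q_1·w_2 = -1.0954.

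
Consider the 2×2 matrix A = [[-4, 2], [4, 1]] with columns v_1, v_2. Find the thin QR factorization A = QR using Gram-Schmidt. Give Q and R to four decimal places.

v_1 = (-4, 4); ‖v_1‖ = 5.6569, so q_1 = (-0.7071, 0.7071).
q_1·v_2 = (-0.7071)·2 + 0.7071·1 = -0.7071.
u_2 = v_2 + 0.7071·q_1 = (1.5000, 1.5000).
‖u_2‖ = 2.1213, so q_2 = (0.7071, 0.7071).

Q = [[-0.7071, 0.7071], [0.7071, 0.7071]], R = [[5.6569, -0.7071], [0.0000, 2.1213]]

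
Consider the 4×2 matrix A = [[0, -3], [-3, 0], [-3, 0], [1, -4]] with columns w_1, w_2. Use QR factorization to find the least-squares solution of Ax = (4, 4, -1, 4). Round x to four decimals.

e_1 = w_1/‖w_1‖ = (0, -3, -3, 1)/4.3589 = (0.0000, -0.6882, -0.6882, 0.2294).
r_{12} = e_1·w_2 = -0.9177.
u_2 = w_2 + 0.9177·e_1 = (-3.0000, -0.6316, -0.6316, -3.7895).
‖u_2‖ = 4.9151, so e_2 = (-0.6104, -0.1285, -0.1285, -0.7710).
Qᵀb = (-1.1471, -5.9109).
Back-substitute: x_2 = -5.9109/4.9151 = -1.2026.
x_1 = (-1.1471 + 0.9177·(-1.2026))/4.3589 = -0.5163.

x = (-0.5163, -1.2026)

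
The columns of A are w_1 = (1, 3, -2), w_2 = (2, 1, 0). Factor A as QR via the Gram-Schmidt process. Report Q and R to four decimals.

q_1 = w_1/‖w_1‖ = (1, 3, -2)/3.7417 = (0.2673, 0.8018, -0.5345).
r_{12} = q_1·w_2 = 1.3363.
u_2 = w_2 − 1.3363·q_1 = (1.6429, -0.0714, 0.7143).
‖u_2‖ = 1.7928, so q_2 = (0.9163, -0.0398, 0.3984).

Q = [[0.2673, 0.9163], [0.8018, -0.0398], [-0.5345, 0.3984]], R = [[3.7417, 1.3363], [0.0000, 1.7928]]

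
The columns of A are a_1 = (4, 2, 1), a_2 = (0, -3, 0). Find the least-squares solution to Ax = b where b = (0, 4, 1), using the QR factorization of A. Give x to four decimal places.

x = (0.0588, -1.2941)

q_1 = a_1/‖a_1‖ = (4, 2, 1)/4.5826 = (0.8729, 0.4364, 0.2182).
r_{12} = q_1·a_2 = -1.3093.
u_2 = a_2 + 1.3093·q_1 = (1.1429, -2.4286, 0.2857).
‖u_2‖ = 2.6992, so q_2 = (0.4234, -0.8997, 0.1059).
Qᵀb = (1.9640, -3.4931).
Back-substitute: x_2 = -3.4931/2.6992 = -1.2941.
x_1 = (1.9640 + 1.3093·(-1.2941))/4.5826 = 0.0588.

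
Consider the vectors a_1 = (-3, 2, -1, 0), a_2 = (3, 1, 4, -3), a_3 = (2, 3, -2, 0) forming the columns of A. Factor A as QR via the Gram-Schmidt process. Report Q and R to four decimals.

Q = [[-0.8018, 0.1252, 0.5831], [0.5345, 0.5009, 0.6071], [-0.2673, 0.6261, -0.5350], [0.0000, -0.5843, 0.0721]], R = [[3.7417, -2.9399, 0.5345], [0.0000, 5.1339, 0.5009], [0.0000, 0.0000, 4.0575]]

a_1 = (-3, 2, -1, 0); ‖a_1‖ = 3.7417, so q_1 = (-0.8018, 0.5345, -0.2673, 0.0000).
q_1·a_2 = (-0.8018)·3 + 0.5345·1 + (-0.2673)·4 + 0.0000·(-3) = -2.9399.
u_2 = a_2 + 2.9399·q_1 = (0.6429, 2.5714, 3.2143, -3.0000).
‖u_2‖ = 5.1339, so q_2 = (0.1252, 0.5009, 0.6261, -0.5843).
q_1·a_3 = (-0.8018)·2 + 0.5345·3 + (-0.2673)·(-2) + 0.0000·0 = 0.5345; q_2·a_3 = 0.1252·2 + 0.5009·3 + 0.6261·(-2) + (-0.5843)·0 = 0.5009.
u_3 = a_3 − 0.5345·q_1 − 0.5009·q_2 = (2.3659, 2.4634, -2.1707, 0.2927).
‖u_3‖ = 4.0575, so q_3 = (0.5831, 0.6071, -0.5350, 0.0721).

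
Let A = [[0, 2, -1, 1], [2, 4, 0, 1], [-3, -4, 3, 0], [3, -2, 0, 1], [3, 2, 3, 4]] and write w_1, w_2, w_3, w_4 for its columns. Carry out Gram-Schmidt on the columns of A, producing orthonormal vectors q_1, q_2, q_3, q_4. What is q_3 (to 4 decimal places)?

q_3 = (-0.1179, 0.1694, 0.5998, -0.2460, 0.7329)

q_1 = w_1/‖w_1‖ = (0, 2, -3, 3, 3)/5.5678 = (0.0000, 0.3592, -0.5388, 0.5388, 0.5388).
r_{12} = q_1·w_2 = 3.5921.
u_2 = w_2 − 3.5921·q_1 = (2.0000, 2.7097, -2.0645, -3.9355, 0.0645).
‖u_2‖ = 5.5764, so q_2 = (0.3587, 0.4859, -0.3702, -0.7057, 0.0116).
r_{13} = q_1·w_3 = 0.0000; r_{23} = q_2·w_3 = -1.4346.
u_3 = w_3 + 0.0000·q_1 + 1.4346·q_2 = (-0.4855, 0.6971, 2.4689, -1.0124, 3.0166).
‖u_3‖ = 4.1161, so q_3 = (-0.1179, 0.1694, 0.5998, -0.2460, 0.7329).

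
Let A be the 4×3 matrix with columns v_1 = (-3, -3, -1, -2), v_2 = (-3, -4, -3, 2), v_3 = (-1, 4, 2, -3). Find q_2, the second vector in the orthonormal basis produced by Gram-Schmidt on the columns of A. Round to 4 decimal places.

v_1 = (-3, -3, -1, -2); ‖v_1‖ = 4.7958, so q_1 = (-0.6255, -0.6255, -0.2085, -0.4170).
q_1·v_2 = (-0.6255)·(-3) + (-0.6255)·(-4) + (-0.2085)·(-3) + (-0.4170)·2 = 4.1703.
u_2 = v_2 − 4.1703·q_1 = (-0.3913, -1.3913, -2.1304, 3.7391).
‖u_2‖ = 4.5397, so q_2 = (-0.0862, -0.3065, -0.4693, 0.8237).

q_2 = (-0.0862, -0.3065, -0.4693, 0.8237)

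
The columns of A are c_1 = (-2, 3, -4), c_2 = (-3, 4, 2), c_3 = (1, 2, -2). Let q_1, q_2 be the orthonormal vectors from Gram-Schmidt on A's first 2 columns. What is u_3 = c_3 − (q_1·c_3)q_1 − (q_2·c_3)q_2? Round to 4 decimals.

c_1 = (-2, 3, -4); ‖c_1‖ = 5.3852, so q_1 = (-0.3714, 0.5571, -0.7428).
q_1·c_2 = (-0.3714)·(-3) + 0.5571·4 + (-0.7428)·2 = 1.8570.
u_2 = c_2 − 1.8570·q_1 = (-2.3103, 2.9655, 3.3793).
‖u_2‖ = 5.0549, so q_2 = (-0.4571, 0.5867, 0.6685).
q_1·c_3 = (-0.3714)·1 + 0.5571·2 + (-0.7428)·(-2) = 2.2283; q_2·c_3 = (-0.4571)·1 + 0.5867·2 + 0.6685·(-2) = -0.6208.
u_3 = c_3 − 2.2283·q_1 + 0.6208·q_2 = (1.5439, 1.1228, 0.0702).

u_3 = (1.5439, 1.1228, 0.0702)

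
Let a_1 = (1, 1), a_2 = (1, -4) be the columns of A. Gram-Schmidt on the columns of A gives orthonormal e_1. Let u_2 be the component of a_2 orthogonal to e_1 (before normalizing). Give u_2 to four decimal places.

u_2 = (2.5000, -2.5000)

a_1 = (1, 1); ‖a_1‖ = 1.4142, so e_1 = (0.7071, 0.7071).
e_1·a_2 = 0.7071·1 + 0.7071·(-4) = -2.1213.
u_2 = a_2 + 2.1213·e_1 = (2.5000, -2.5000).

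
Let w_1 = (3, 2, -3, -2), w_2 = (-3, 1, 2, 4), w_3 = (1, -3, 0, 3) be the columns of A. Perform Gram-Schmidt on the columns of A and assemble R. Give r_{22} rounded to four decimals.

e_1 = w_1/‖w_1‖ = (3, 2, -3, -2)/5.0990 = (0.5883, 0.3922, -0.5883, -0.3922).
r_{12} = e_1·w_2 = -4.1184.
u_2 = w_2 + 4.1184·e_1 = (-0.5769, 2.6154, -0.4231, 2.3846).
r_{22} = ‖u_2‖ = 3.6109.

r_{22} = 3.6109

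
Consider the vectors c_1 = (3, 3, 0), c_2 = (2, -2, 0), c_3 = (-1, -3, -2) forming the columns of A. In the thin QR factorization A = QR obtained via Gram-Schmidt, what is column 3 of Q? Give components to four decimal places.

c_1 = (3, 3, 0); ‖c_1‖ = 4.2426, so e_1 = (0.7071, 0.7071, 0.0000).
e_1·c_2 = 0.7071·2 + 0.7071·(-2) + 0.0000·0 = 0.0000.
u_2 = c_2 + 0.0000·e_1 = (2.0000, -2.0000, 0.0000).
‖u_2‖ = 2.8284, so e_2 = (0.7071, -0.7071, 0.0000).
e_1·c_3 = 0.7071·(-1) + 0.7071·(-3) + 0.0000·(-2) = -2.8284; e_2·c_3 = 0.7071·(-1) + (-0.7071)·(-3) + 0.0000·(-2) = 1.4142.
u_3 = c_3 + 2.8284·e_1 − 1.4142·e_2 = (0.0000, 0.0000, -2.0000).
‖u_3‖ = 2.0000, so e_3 = (0.0000, 0.0000, -1.0000).

e_3 = (0.0000, 0.0000, -1.0000)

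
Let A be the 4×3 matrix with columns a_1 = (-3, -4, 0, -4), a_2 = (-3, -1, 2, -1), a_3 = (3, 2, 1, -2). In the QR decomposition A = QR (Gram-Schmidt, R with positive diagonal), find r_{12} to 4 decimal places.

e_1 = a_1/‖a_1‖ = (-3, -4, 0, -4)/6.4031 = (-0.4685, -0.6247, 0.0000, -0.6247).
r_{12} = e_1·a_2 = 2.6550.

r_{12} = 2.6550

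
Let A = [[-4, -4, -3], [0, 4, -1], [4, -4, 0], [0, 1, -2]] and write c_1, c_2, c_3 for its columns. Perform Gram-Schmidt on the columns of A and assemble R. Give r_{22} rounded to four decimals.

r_{22} = 7.0000

c_1 = (-4, 0, 4, 0); ‖c_1‖ = 5.6569, so e_1 = (-0.7071, 0.0000, 0.7071, 0.0000).
e_1·c_2 = (-0.7071)·(-4) + 0.0000·4 + 0.7071·(-4) + 0.0000·1 = 0.0000.
u_2 = c_2 + 0.0000·e_1 = (-4.0000, 4.0000, -4.0000, 1.0000).
r_{22} = ‖u_2‖ = 7.0000.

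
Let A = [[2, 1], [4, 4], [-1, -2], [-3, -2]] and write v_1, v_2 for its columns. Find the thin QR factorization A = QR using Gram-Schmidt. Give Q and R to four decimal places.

v_1 = (2, 4, -1, -3); ‖v_1‖ = 5.4772, so e_1 = (0.3651, 0.7303, -0.1826, -0.5477).
e_1·v_2 = 0.3651·1 + 0.7303·4 + (-0.1826)·(-2) + (-0.5477)·(-2) = 4.7469.
u_2 = v_2 − 4.7469·e_1 = (-0.7333, 0.5333, -1.1333, 0.6000).
‖u_2‖ = 1.5706, so e_2 = (-0.4669, 0.3396, -0.7216, 0.3820).

Q = [[0.3651, -0.4669], [0.7303, 0.3396], [-0.1826, -0.7216], [-0.5477, 0.3820]], R = [[5.4772, 4.7469], [0.0000, 1.5706]]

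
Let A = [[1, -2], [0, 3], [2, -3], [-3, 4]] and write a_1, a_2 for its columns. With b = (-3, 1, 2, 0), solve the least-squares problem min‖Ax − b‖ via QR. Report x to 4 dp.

e_1 = a_1/‖a_1‖ = (1, 0, 2, -3)/3.7417 = (0.2673, 0.0000, 0.5345, -0.8018).
r_{12} = e_1·a_2 = -5.3452.
u_2 = a_2 + 5.3452·e_1 = (-0.5714, 3.0000, -0.1429, -0.2857).
‖u_2‖ = 3.0706, so e_2 = (-0.1861, 0.9770, -0.0465, -0.0930).
Qᵀb = (0.2673, 1.4423).
Back-substitute: x_2 = 1.4423/3.0706 = 0.4697.
x_1 = (0.2673 + 5.3452·0.4697)/3.7417 = 0.7424.

x = (0.7424, 0.4697)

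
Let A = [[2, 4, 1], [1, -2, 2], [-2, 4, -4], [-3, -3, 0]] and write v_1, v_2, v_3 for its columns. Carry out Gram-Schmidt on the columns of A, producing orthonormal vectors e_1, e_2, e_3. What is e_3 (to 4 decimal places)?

e_3 = (0.7295, 0.0973, -0.1945, 0.6485)

v_1 = (2, 1, -2, -3); ‖v_1‖ = 4.2426, so e_1 = (0.4714, 0.2357, -0.4714, -0.7071).
e_1·v_2 = 0.4714·4 + 0.2357·(-2) + (-0.4714)·4 + (-0.7071)·(-3) = 1.6499.
u_2 = v_2 − 1.6499·e_1 = (3.2222, -2.3889, 4.7778, -1.8333).
‖u_2‖ = 6.5021, so e_2 = (0.4956, -0.3674, 0.7348, -0.2820).
e_1·v_3 = 0.4714·1 + 0.2357·2 + (-0.4714)·(-4) + (-0.7071)·0 = 2.8284; e_2·v_3 = 0.4956·1 + (-0.3674)·2 + 0.7348·(-4) + (-0.2820)·0 = -3.1784.
u_3 = v_3 − 2.8284·e_1 + 3.1784·e_2 = (1.2418, 0.1656, -0.3311, 1.1038).
‖u_3‖ = 1.7022, so e_3 = (0.7295, 0.0973, -0.1945, 0.6485).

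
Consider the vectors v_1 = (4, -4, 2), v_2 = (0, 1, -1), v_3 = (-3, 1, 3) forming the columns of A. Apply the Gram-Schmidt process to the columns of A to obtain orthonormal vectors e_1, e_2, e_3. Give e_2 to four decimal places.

v_1 = (4, -4, 2); ‖v_1‖ = 6.0000, so e_1 = (0.6667, -0.6667, 0.3333).
e_1·v_2 = 0.6667·0 + (-0.6667)·1 + 0.3333·(-1) = -1.0000.
u_2 = v_2 + 1.0000·e_1 = (0.6667, 0.3333, -0.6667).
‖u_2‖ = 1.0000, so e_2 = (0.6667, 0.3333, -0.6667).

e_2 = (0.6667, 0.3333, -0.6667)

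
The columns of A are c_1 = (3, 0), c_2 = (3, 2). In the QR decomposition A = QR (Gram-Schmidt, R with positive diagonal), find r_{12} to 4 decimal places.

c_1 = (3, 0); ‖c_1‖ = 3.0000, so q_1 = (1.0000, 0.0000).
r_{12} = q_1·c_2 = 3.0000.

r_{12} = 3.0000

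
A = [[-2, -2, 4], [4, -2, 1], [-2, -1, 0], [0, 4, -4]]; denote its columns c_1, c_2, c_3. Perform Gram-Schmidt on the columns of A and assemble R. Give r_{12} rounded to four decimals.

r_{12} = -0.4082

c_1 = (-2, 4, -2, 0); ‖c_1‖ = 4.8990, so q_1 = (-0.4082, 0.8165, -0.4082, 0.0000).
r_{12} = q_1·c_2 = -0.4082.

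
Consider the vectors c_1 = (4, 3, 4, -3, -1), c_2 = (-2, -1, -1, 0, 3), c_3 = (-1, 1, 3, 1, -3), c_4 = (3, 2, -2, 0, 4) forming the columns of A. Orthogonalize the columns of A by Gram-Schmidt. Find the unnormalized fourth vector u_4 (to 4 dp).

c_1 = (4, 3, 4, -3, -1); ‖c_1‖ = 7.1414, so q_1 = (0.5601, 0.4201, 0.5601, -0.4201, -0.1400).
q_1·c_2 = 0.5601·(-2) + 0.4201·(-1) + 0.5601·(-1) + (-0.4201)·0 + (-0.1400)·3 = -2.5205.
u_2 = c_2 + 2.5205·q_1 = (-0.5882, 0.0588, 0.4118, -1.0588, 2.6471).
‖u_2‖ = 2.9406, so q_2 = (-0.2000, 0.0200, 0.1400, -0.3601, 0.9002).
q_1·c_3 = 0.5601·(-1) + 0.4201·1 + 0.5601·3 + (-0.4201)·1 + (-0.1400)·(-3) = 1.5403; q_2·c_3 = (-0.2000)·(-1) + 0.0200·1 + 0.1400·3 + (-0.3601)·1 + 0.9002·(-3) = -2.4205.
u_3 = c_3 − 1.5403·q_1 + 2.4205·q_2 = (-2.3469, 0.4014, 2.4762, 0.7755, -0.6054).
‖u_3‖ = 3.5733, so q_3 = (-0.6568, 0.1123, 0.6930, 0.2170, -0.1694).
q_1·c_4 = 0.5601·3 + 0.4201·2 + 0.5601·(-2) + (-0.4201)·0 + (-0.1400)·4 = 0.8402; q_2·c_4 = (-0.2000)·3 + 0.0200·2 + 0.1400·(-2) + (-0.3601)·0 + 0.9002·4 = 2.7606; q_3·c_4 = (-0.6568)·3 + 0.1123·2 + 0.6930·(-2) + 0.2170·0 + (-0.1694)·4 = -3.8094.
u_4 = c_4 − 0.8402·q_1 − 2.7606·q_2 + 3.8094·q_3 = (0.5796, 2.0197, -0.2174, 2.1737, 0.9872).

u_4 = (0.5796, 2.0197, -0.2174, 2.1737, 0.9872)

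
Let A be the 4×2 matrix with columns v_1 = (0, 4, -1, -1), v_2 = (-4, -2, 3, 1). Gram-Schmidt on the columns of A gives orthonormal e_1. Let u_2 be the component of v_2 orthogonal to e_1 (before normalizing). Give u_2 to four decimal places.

e_1 = v_1/‖v_1‖ = (0, 4, -1, -1)/4.2426 = (0.0000, 0.9428, -0.2357, -0.2357).
r_{12} = e_1·v_2 = -2.8284.
u_2 = v_2 + 2.8284·e_1 = (-4.0000, 0.6667, 2.3333, 0.3333).

u_2 = (-4.0000, 0.6667, 2.3333, 0.3333)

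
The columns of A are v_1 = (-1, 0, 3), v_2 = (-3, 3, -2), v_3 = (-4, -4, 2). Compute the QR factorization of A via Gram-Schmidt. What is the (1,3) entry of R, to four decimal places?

r_{13} = 3.1623

e_1 = v_1/‖v_1‖ = (-1, 0, 3)/3.1623 = (-0.3162, 0.0000, 0.9487).
r_{13} = e_1·v_3 = 3.1623.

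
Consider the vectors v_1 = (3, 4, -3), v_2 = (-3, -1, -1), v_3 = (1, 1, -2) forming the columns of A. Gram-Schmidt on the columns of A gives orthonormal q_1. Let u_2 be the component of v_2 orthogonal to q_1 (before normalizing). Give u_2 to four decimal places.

u_2 = (-2.1176, 0.1765, -1.8824)

q_1 = v_1/‖v_1‖ = (3, 4, -3)/5.8310 = (0.5145, 0.6860, -0.5145).
r_{12} = q_1·v_2 = -1.7150.
u_2 = v_2 + 1.7150·q_1 = (-2.1176, 0.1765, -1.8824).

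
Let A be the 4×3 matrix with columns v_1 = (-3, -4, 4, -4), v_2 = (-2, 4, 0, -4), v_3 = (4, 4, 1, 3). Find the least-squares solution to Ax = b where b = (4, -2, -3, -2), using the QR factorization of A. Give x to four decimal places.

v_1 = (-3, -4, 4, -4); ‖v_1‖ = 7.5498, so q_1 = (-0.3974, -0.5298, 0.5298, -0.5298).
q_1·v_2 = (-0.3974)·(-2) + (-0.5298)·4 + 0.5298·0 + (-0.5298)·(-4) = 0.7947.
u_2 = v_2 − 0.7947·q_1 = (-1.6842, 4.4211, -0.4211, -3.5789).
‖u_2‖ = 5.9471, so q_2 = (-0.2832, 0.7434, -0.0708, -0.6018).
q_1·v_3 = (-0.3974)·4 + (-0.5298)·4 + 0.5298·1 + (-0.5298)·3 = -4.7683; q_2·v_3 = (-0.2832)·4 + 0.7434·4 + (-0.0708)·1 + (-0.6018)·3 = -0.0354.
u_3 = v_3 + 4.7683·q_1 + 0.0354·q_2 = (2.0952, 1.5000, 3.5238, 0.4524).
‖u_3‖ = 4.3888, so q_3 = (0.4774, 0.3418, 0.8029, 0.1031).
Qᵀb = (-1.0596, -1.2036, -1.3888).
Back-substitute: x_3 = -1.3888/4.3888 = -0.3164.
x_2 = (-1.2036 + 0.0354·(-0.3164))/5.9471 = -0.2043.
x_1 = (-1.0596 − 0.7947·(-0.2043) + 4.7683·(-0.3164))/7.5498 = -0.3187.

x = (-0.3187, -0.2043, -0.3164)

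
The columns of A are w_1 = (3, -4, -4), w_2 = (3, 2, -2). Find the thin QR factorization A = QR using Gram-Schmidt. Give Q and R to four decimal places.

Q = [[0.4685, 0.6041], [-0.6247, 0.7425], [-0.6247, -0.2895]], R = [[6.4031, 1.4056], [0.0000, 3.8761]]

w_1 = (3, -4, -4); ‖w_1‖ = 6.4031, so q_1 = (0.4685, -0.6247, -0.6247).
q_1·w_2 = 0.4685·3 + (-0.6247)·2 + (-0.6247)·(-2) = 1.4056.
u_2 = w_2 − 1.4056·q_1 = (2.3415, 2.8780, -1.1220).
‖u_2‖ = 3.8761, so q_2 = (0.6041, 0.7425, -0.2895).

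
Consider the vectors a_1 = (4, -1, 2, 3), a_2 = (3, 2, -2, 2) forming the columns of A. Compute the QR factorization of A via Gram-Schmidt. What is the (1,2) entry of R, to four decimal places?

a_1 = (4, -1, 2, 3); ‖a_1‖ = 5.4772, so e_1 = (0.7303, -0.1826, 0.3651, 0.5477).
r_{12} = e_1·a_2 = 2.1909.

r_{12} = 2.1909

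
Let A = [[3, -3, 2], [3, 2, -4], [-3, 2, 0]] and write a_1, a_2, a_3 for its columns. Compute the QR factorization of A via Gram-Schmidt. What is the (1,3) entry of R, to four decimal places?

a_1 = (3, 3, -3); ‖a_1‖ = 5.1962, so e_1 = (0.5774, 0.5774, -0.5774).
r_{13} = e_1·a_3 = -1.1547.

r_{13} = -1.1547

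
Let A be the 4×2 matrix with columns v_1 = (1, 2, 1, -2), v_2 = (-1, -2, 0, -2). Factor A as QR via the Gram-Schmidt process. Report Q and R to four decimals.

Q = [[0.3162, -0.3017], [0.6325, -0.6034], [0.3162, 0.0335], [-0.6325, -0.7374]], R = [[3.1623, -0.3162], [0.0000, 2.9833]]

v_1 = (1, 2, 1, -2); ‖v_1‖ = 3.1623, so e_1 = (0.3162, 0.6325, 0.3162, -0.6325).
e_1·v_2 = 0.3162·(-1) + 0.6325·(-2) + 0.3162·0 + (-0.6325)·(-2) = -0.3162.
u_2 = v_2 + 0.3162·e_1 = (-0.9000, -1.8000, 0.1000, -2.2000).
‖u_2‖ = 2.9833, so e_2 = (-0.3017, -0.6034, 0.0335, -0.7374).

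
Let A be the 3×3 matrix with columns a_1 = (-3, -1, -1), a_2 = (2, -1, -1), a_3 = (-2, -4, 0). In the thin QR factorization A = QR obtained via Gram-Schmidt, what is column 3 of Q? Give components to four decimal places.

a_1 = (-3, -1, -1); ‖a_1‖ = 3.3166, so e_1 = (-0.9045, -0.3015, -0.3015).
e_1·a_2 = (-0.9045)·2 + (-0.3015)·(-1) + (-0.3015)·(-1) = -1.2060.
u_2 = a_2 + 1.2060·e_1 = (0.9091, -1.3636, -1.3636).
‖u_2‖ = 2.1320, so e_2 = (0.4264, -0.6396, -0.6396).
e_1·a_3 = (-0.9045)·(-2) + (-0.3015)·(-4) + (-0.3015)·0 = 3.0151; e_2·a_3 = 0.4264·(-2) + (-0.6396)·(-4) + (-0.6396)·0 = 1.7056.
u_3 = a_3 − 3.0151·e_1 − 1.7056·e_2 = (0.0000, -2.0000, 2.0000).
‖u_3‖ = 2.8284, so e_3 = (0.0000, -0.7071, 0.7071).

e_3 = (0.0000, -0.7071, 0.7071)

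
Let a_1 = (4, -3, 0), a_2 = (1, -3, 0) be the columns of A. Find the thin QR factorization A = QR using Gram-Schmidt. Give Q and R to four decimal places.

a_1 = (4, -3, 0); ‖a_1‖ = 5.0000, so q_1 = (0.8000, -0.6000, 0.0000).
q_1·a_2 = 0.8000·1 + (-0.6000)·(-3) + 0.0000·0 = 2.6000.
u_2 = a_2 − 2.6000·q_1 = (-1.0800, -1.4400, 0.0000).
‖u_2‖ = 1.8000, so q_2 = (-0.6000, -0.8000, 0.0000).

Q = [[0.8000, -0.6000], [-0.6000, -0.8000], [0.0000, 0.0000]], R = [[5.0000, 2.6000], [0.0000, 1.8000]]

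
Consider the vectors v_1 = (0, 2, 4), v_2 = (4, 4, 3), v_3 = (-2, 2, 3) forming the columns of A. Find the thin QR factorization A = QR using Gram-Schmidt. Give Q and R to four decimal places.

Q = [[0.0000, 0.8729, -0.4880], [0.4472, 0.4364, 0.7807], [0.8944, -0.2182, -0.3904]], R = [[4.4721, 4.4721, 3.5777], [0.0000, 4.5826, -1.5275], [0.0000, 0.0000, 1.3663]]

q_1 = v_1/‖v_1‖ = (0, 2, 4)/4.4721 = (0.0000, 0.4472, 0.8944).
r_{12} = q_1·v_2 = 4.4721.
u_2 = v_2 − 4.4721·q_1 = (4.0000, 2.0000, -1.0000).
‖u_2‖ = 4.5826, so q_2 = (0.8729, 0.4364, -0.2182).
r_{13} = q_1·v_3 = 3.5777; r_{23} = q_2·v_3 = -1.5275.
u_3 = v_3 − 3.5777·q_1 + 1.5275·q_2 = (-0.6667, 1.0667, -0.5333).
‖u_3‖ = 1.3663, so q_3 = (-0.4880, 0.7807, -0.3904).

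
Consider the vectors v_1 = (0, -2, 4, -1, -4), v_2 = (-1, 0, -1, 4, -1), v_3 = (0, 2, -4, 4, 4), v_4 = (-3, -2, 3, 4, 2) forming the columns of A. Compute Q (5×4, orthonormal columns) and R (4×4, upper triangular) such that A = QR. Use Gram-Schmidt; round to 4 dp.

v_1 = (0, -2, 4, -1, -4); ‖v_1‖ = 6.0828, so e_1 = (0.0000, -0.3288, 0.6576, -0.1644, -0.6576).
e_1·v_2 = 0.0000·(-1) + (-0.3288)·0 + 0.6576·(-1) + (-0.1644)·4 + (-0.6576)·(-1) = -0.6576.
u_2 = v_2 + 0.6576·e_1 = (-1.0000, -0.2162, -0.5676, 3.8919, -1.4324).
‖u_2‖ = 4.3090, so e_2 = (-0.2321, -0.0502, -0.1317, 0.9032, -0.3324).
e_1·v_3 = 0.0000·0 + (-0.3288)·2 + 0.6576·(-4) + (-0.1644)·4 + (-0.6576)·4 = -6.5760; e_2·v_3 = (-0.2321)·0 + (-0.0502)·2 + (-0.1317)·(-4) + 0.9032·4 + (-0.3324)·4 = 2.7096.
u_3 = v_3 + 6.5760·e_1 − 2.7096·e_2 = (0.6288, -0.0262, 0.6812, 0.4716, 0.5764).
‖u_3‖ = 1.1895, so e_3 = (0.5287, -0.0220, 0.5727, 0.3965, 0.4846).
e_1·v_4 = 0.0000·(-3) + (-0.3288)·(-2) + 0.6576·3 + (-0.1644)·4 + (-0.6576)·2 = 0.6576; e_2·v_4 = (-0.2321)·(-3) + (-0.0502)·(-2) + (-0.1317)·3 + 0.9032·4 + (-0.3324)·2 = 3.3494; e_3·v_4 = 0.5287·(-3) + (-0.0220)·(-2) + 0.5727·3 + 0.3965·4 + 0.4846·2 = 2.7314.
u_4 = v_4 − 0.6576·e_1 − 3.3494·e_2 − 2.7314·e_3 = (-3.6667, -1.5556, 1.4444, 0.0000, 2.2222).
‖u_4‖ = 4.7842, so e_4 = (-0.7664, -0.3251, 0.3019, 0.0000, 0.4645).

Q = [[0.0000, -0.2321, 0.5287, -0.7664], [-0.3288, -0.0502, -0.0220, -0.3251], [0.6576, -0.1317, 0.5727, 0.3019], [-0.1644, 0.9032, 0.3965, 0.0000], [-0.6576, -0.3324, 0.4846, 0.4645]], R = [[6.0828, -0.6576, -6.5760, 0.6576], [0.0000, 4.3090, 2.7096, 3.3494], [0.0000, 0.0000, 1.1895, 2.7314], [0.0000, 0.0000, 0.0000, 4.7842]]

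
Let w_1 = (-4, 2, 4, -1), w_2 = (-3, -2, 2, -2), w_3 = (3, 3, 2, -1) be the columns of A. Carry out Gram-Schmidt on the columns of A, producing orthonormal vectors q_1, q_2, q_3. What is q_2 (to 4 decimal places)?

w_1 = (-4, 2, 4, -1); ‖w_1‖ = 6.0828, so q_1 = (-0.6576, 0.3288, 0.6576, -0.1644).
q_1·w_2 = (-0.6576)·(-3) + 0.3288·(-2) + 0.6576·2 + (-0.1644)·(-2) = 2.9592.
u_2 = w_2 − 2.9592·q_1 = (-1.0541, -2.9730, 0.0541, -1.5135).
‖u_2‖ = 3.4990, so q_2 = (-0.3012, -0.8497, 0.0154, -0.4326).

q_2 = (-0.3012, -0.8497, 0.0154, -0.4326)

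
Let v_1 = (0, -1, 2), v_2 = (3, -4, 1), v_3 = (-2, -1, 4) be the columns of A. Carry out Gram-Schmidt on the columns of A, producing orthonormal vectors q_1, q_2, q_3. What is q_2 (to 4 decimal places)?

q_2 = (0.6919, -0.6458, -0.3229)

v_1 = (0, -1, 2); ‖v_1‖ = 2.2361, so q_1 = (0.0000, -0.4472, 0.8944).
q_1·v_2 = 0.0000·3 + (-0.4472)·(-4) + 0.8944·1 = 2.6833.
u_2 = v_2 − 2.6833·q_1 = (3.0000, -2.8000, -1.4000).
‖u_2‖ = 4.3359, so q_2 = (0.6919, -0.6458, -0.3229).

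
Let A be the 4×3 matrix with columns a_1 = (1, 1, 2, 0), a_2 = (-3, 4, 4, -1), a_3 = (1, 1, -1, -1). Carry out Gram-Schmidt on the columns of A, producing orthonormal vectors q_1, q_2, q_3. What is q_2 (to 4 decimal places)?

q_1 = a_1/‖a_1‖ = (1, 1, 2, 0)/2.4495 = (0.4082, 0.4082, 0.8165, 0.0000).
r_{12} = q_1·a_2 = 3.6742.
u_2 = a_2 − 3.6742·q_1 = (-4.5000, 2.5000, 1.0000, -1.0000).
‖u_2‖ = 5.3385, so q_2 = (-0.8429, 0.4683, 0.1873, -0.1873).

q_2 = (-0.8429, 0.4683, 0.1873, -0.1873)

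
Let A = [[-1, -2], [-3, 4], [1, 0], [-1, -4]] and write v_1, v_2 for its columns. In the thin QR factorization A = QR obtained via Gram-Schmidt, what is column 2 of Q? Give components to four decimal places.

v_1 = (-1, -3, 1, -1); ‖v_1‖ = 3.4641, so q_1 = (-0.2887, -0.8660, 0.2887, -0.2887).
q_1·v_2 = (-0.2887)·(-2) + (-0.8660)·4 + 0.2887·0 + (-0.2887)·(-4) = -1.7321.
u_2 = v_2 + 1.7321·q_1 = (-2.5000, 2.5000, 0.5000, -4.5000).
‖u_2‖ = 5.7446, so q_2 = (-0.4352, 0.4352, 0.0870, -0.7833).

q_2 = (-0.4352, 0.4352, 0.0870, -0.7833)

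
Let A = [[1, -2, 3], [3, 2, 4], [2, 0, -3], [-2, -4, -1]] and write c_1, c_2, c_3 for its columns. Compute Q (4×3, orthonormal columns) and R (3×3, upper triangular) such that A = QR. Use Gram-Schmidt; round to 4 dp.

Q = [[0.2357, -0.6667, 0.4082], [0.7071, 0.0000, 0.4082], [0.4714, -0.3333, -0.8165], [-0.4714, -0.6667, 0.0000]], R = [[4.2426, 2.8284, 2.5927], [0.0000, 4.0000, -0.3333], [0.0000, 0.0000, 5.3072]]

q_1 = c_1/‖c_1‖ = (1, 3, 2, -2)/4.2426 = (0.2357, 0.7071, 0.4714, -0.4714).
r_{12} = q_1·c_2 = 2.8284.
u_2 = c_2 − 2.8284·q_1 = (-2.6667, 0.0000, -1.3333, -2.6667).
‖u_2‖ = 4.0000, so q_2 = (-0.6667, 0.0000, -0.3333, -0.6667).
r_{13} = q_1·c_3 = 2.5927; r_{23} = q_2·c_3 = -0.3333.
u_3 = c_3 − 2.5927·q_1 + 0.3333·q_2 = (2.1667, 2.1667, -4.3333, 0.0000).
‖u_3‖ = 5.3072, so q_3 = (0.4082, 0.4082, -0.8165, 0.0000).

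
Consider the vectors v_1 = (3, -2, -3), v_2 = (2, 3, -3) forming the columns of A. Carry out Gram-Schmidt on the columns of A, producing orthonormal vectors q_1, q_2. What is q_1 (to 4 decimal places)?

v_1 = (3, -2, -3); ‖v_1‖ = 4.6904, so q_1 = (0.6396, -0.4264, -0.6396).

q_1 = (0.6396, -0.4264, -0.6396)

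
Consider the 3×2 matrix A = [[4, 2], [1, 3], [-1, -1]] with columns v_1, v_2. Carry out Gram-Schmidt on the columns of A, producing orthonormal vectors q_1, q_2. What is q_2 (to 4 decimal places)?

q_2 = (-0.2722, 0.9526, -0.1361)

v_1 = (4, 1, -1); ‖v_1‖ = 4.2426, so q_1 = (0.9428, 0.2357, -0.2357).
q_1·v_2 = 0.9428·2 + 0.2357·3 + (-0.2357)·(-1) = 2.8284.
u_2 = v_2 − 2.8284·q_1 = (-0.6667, 2.3333, -0.3333).
‖u_2‖ = 2.4495, so q_2 = (-0.2722, 0.9526, -0.1361).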